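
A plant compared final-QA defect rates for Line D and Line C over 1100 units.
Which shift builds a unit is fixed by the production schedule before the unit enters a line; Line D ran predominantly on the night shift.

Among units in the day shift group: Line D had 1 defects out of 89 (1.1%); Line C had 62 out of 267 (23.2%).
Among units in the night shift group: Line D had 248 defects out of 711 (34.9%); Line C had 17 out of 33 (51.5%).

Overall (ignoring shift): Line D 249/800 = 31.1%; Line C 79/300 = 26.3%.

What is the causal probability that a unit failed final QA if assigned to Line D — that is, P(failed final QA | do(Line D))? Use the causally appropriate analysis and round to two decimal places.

Here shift is a common cause — it drives both which line a case falls under and the outcome. The crude comparison mixes populations; the stratum-specific rates are the causally relevant ones.
Standardising Line D to the population shift mix: 0.324·1/89 + 0.676·248/711 = 0.240.

0.24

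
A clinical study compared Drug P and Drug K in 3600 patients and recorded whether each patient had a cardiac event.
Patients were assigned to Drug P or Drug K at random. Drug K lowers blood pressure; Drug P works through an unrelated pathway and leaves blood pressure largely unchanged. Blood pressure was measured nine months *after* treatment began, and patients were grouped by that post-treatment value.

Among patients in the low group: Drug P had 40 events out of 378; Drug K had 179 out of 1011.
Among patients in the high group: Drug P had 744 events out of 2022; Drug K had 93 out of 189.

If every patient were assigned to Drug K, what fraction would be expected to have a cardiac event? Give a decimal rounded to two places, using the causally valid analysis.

0.23

The stratified and pooled comparisons disagree (Drug P wins within each blood pressure; Drug K wins overall), so the answer turns on the causal role of blood pressure.
Because the drug influences blood pressure, blood pressure is a post-treatment mediator, not a confounder. Stratifying on it would bias the estimate; the causal effect is the crude pooled difference.
So P(outcome | do(Drug K)) is just the pooled rate for Drug K: 272/1200 = 0.227.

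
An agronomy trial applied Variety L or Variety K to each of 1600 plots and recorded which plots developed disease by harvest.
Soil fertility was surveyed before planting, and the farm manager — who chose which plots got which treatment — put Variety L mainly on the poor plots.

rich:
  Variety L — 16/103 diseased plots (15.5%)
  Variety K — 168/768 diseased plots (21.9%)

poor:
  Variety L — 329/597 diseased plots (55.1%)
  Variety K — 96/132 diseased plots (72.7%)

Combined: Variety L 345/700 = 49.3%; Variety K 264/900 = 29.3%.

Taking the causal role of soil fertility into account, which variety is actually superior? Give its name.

Variety L

Within every soil fertility level Variety L has the lower rate, yet pooled Variety K does — Simpson's reversal.
Soil fertility is set before the variety has any effect — it is not caused by the variety — and it independently drives the outcome. That makes it a confounder, so the causal comparison is within soil fertility levels.
Within each level — rich: 15.5% vs 21.9%; poor: 55.1% vs 72.7% — Variety L is lower every time.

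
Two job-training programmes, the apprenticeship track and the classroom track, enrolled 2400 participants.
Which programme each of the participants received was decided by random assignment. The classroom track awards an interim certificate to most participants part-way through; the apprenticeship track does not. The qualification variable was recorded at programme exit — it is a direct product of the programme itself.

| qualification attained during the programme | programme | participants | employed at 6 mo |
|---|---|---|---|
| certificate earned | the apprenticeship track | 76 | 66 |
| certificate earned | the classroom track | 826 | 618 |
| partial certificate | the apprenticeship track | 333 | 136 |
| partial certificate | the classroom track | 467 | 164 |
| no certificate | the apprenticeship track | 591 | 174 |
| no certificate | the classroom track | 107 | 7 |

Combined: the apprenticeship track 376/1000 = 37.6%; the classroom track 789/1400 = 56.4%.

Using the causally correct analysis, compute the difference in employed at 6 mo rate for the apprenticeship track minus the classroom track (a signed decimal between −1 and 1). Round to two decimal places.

-0.19

the apprenticeship track is higher inside every qualification attained during the programme stratum but the classroom track is higher in aggregate. Whether to stratify depends on how qualification attained during the programme relates to the programme.
Stratifying would compare programmes among participants the programmes themselves sorted into qualification attained during the programme groups — a form of selection on an intermediate. The unconditioned pooled rates give the total causal effect.
The causal difference is the pooled difference: 0.376 − 0.564 = -0.188.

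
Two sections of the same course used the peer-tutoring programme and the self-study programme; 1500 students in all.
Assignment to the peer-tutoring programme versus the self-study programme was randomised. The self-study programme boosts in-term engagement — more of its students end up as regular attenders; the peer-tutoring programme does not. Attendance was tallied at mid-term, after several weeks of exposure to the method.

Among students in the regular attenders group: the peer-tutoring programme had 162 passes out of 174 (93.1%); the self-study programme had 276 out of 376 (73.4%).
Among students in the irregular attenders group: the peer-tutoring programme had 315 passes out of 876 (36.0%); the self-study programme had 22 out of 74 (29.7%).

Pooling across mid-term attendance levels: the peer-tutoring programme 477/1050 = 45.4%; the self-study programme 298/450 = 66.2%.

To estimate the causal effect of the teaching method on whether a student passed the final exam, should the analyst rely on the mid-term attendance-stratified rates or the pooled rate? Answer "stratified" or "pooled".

Within every mid-term attendance level the peer-tutoring programme has the higher rate, yet pooled the self-study programme does — Simpson's reversal.
Mid-term attendance is recorded after the teaching method and is itself shifted by it — it sits on the causal path from teaching method to outcome. Conditioning on a mediator would strip out part of the effect we want; the pooled comparison gives the total causal effect.
Pooled: the peer-tutoring programme 45.4% vs the self-study programme 66.2%; the self-study programme is higher overall.

pooled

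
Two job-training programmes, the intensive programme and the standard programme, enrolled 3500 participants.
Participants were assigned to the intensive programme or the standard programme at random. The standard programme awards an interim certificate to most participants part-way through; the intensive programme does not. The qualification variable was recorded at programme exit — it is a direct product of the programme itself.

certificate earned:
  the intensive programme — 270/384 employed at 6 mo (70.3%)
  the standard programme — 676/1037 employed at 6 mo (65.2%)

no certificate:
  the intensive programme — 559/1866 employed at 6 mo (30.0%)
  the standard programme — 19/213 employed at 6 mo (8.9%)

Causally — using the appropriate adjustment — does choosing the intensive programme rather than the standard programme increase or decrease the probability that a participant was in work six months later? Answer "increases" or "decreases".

Qualification attained during the programme is recorded after the programme and is itself shifted by it — it sits on the causal path from programme to outcome. Conditioning on a mediator would strip out part of the effect we want; the pooled comparison gives the total causal effect.
Pooled: the intensive programme 36.8% vs the standard programme 55.6%; the standard programme is higher overall.

decreases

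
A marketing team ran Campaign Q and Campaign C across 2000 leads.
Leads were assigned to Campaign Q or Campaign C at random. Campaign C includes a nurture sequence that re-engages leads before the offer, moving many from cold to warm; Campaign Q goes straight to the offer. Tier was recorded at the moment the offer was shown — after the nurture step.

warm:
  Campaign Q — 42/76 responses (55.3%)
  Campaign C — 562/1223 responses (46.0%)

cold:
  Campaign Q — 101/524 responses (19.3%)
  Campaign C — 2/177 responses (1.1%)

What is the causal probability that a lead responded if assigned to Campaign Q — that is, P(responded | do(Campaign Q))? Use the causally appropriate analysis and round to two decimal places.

0.24

Campaign Q is higher inside every engagement tier stratum but Campaign C is higher in aggregate. Whether to stratify depends on how engagement tier relates to the campaign.
Engagement tier is downstream of the campaign. One should not condition on a consequence of treatment, so the overall rates are the right comparison.
So P(outcome | do(Campaign Q)) is just the pooled rate for Campaign Q: 143/600 = 0.238.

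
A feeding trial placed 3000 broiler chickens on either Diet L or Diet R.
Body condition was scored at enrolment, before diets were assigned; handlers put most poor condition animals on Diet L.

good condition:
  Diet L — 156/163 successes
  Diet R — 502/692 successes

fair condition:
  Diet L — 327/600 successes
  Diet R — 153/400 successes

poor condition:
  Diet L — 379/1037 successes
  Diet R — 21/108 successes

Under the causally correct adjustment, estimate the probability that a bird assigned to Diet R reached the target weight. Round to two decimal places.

0.41

The imbalance in starting body condition arose from how broiler chickens were allocated, not from anything the diet did; and starting body condition independently affects the outcome. The pooled gap is confounded — condition on starting body condition.
Standardising Diet R to the population starting body condition mix: 0.285·502/692 + 0.333·153/400 + 0.382·21/108 = 0.408.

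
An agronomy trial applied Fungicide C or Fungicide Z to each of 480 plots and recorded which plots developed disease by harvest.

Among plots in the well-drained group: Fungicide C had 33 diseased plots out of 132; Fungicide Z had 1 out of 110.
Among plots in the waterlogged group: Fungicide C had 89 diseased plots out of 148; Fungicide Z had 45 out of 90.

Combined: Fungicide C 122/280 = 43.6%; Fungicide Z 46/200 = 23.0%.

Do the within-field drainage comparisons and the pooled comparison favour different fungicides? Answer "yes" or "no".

no

Within each field drainage level (well-drained 25.0% vs 0.9%; waterlogged 60.1% vs 50.0%), Fungicide Z has the lower rate every time. Pooled: 43.6% vs 23.0% — Fungicide Z has the lower rate overall. They agree.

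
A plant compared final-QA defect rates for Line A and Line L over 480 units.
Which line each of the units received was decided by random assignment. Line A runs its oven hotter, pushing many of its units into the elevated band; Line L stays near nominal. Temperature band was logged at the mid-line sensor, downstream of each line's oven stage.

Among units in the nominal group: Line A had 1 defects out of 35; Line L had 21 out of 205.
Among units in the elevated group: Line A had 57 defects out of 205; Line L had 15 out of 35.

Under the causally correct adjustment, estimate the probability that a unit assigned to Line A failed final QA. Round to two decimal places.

The stratified and pooled comparisons disagree (Line A wins within each in-process temperature band; Line L wins overall), so the answer turns on the causal role of in-process temperature band.
In-process temperature band is recorded after the line and is itself shifted by it — it sits on the causal path from line to outcome. Conditioning on a mediator would strip out part of the effect we want; the pooled comparison gives the total causal effect.
So P(outcome | do(Line A)) is just the pooled rate for Line A: 58/240 = 0.242.

0.24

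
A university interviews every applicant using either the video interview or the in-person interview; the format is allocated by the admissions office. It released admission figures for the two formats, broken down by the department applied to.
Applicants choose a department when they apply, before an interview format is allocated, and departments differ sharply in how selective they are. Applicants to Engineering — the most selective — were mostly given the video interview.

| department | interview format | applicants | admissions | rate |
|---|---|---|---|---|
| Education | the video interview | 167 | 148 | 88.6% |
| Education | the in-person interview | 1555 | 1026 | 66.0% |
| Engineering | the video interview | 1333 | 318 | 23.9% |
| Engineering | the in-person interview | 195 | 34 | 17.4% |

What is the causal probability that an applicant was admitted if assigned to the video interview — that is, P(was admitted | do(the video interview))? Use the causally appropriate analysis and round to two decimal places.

The stratified and pooled comparisons disagree (the video interview wins within each department; the in-person interview wins overall), so the answer turns on the causal role of department.
Since department is a pre-existing factor (not a product of the interview format) and it affects the outcome on its own, it is a confounder. The stratified rates, not the pooled rate, identify the causal effect.
Standardising the video interview to the population department mix: 0.530·148/167 + 0.470·318/1333 = 0.582.

0.58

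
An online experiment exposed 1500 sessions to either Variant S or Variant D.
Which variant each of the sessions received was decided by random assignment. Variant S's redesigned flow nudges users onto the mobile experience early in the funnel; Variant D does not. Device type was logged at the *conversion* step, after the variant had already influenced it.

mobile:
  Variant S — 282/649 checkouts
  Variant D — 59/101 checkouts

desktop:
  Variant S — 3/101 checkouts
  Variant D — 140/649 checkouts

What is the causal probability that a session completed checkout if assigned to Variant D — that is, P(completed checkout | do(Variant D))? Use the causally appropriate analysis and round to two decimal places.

The device type-specific comparison favours Variant D throughout, but the pooled figures favour Variant S. The question is whether to condition on device type.
Device type is downstream of the variant. One should not condition on a consequence of treatment, so the overall rates are the right comparison.
So P(outcome | do(Variant D)) is just the pooled rate for Variant D: 199/750 = 0.265.

0.27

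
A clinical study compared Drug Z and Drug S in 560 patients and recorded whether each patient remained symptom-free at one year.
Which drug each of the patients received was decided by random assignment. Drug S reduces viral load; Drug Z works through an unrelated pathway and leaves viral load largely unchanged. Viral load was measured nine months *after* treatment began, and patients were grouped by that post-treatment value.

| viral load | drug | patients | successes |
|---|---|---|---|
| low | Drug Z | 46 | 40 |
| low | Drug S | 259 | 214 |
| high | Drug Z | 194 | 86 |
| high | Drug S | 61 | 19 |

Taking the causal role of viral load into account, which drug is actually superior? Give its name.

The viral load-specific comparison favours Drug Z throughout, but the pooled figures favour Drug S. The question is whether to condition on viral load.
The distribution of viral load is itself part of what the drug does — it is an intermediate outcome. Holding it fixed would remove that part of the effect; the total effect is the pooled difference.
Pooled: Drug Z 52.5% vs Drug S 72.8%; Drug S is higher overall.

Drug S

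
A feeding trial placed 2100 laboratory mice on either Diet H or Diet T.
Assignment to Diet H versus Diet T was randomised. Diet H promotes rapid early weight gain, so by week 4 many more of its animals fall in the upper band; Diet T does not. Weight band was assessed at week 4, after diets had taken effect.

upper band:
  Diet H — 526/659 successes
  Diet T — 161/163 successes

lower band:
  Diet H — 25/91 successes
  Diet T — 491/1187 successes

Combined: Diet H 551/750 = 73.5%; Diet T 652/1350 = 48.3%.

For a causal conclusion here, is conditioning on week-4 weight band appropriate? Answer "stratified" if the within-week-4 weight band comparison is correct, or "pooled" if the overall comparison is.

Diet T is higher inside every week-4 weight band stratum but Diet H is higher in aggregate. Whether to stratify depends on how week-4 weight band relates to the diet.
Week-4 weight band is recorded after the diet and is itself shifted by it — it sits on the causal path from diet to outcome. Conditioning on a mediator would strip out part of the effect we want; the pooled comparison gives the total causal effect.
Pooled: Diet H 73.5% vs Diet T 48.3%; Diet H is higher overall.

pooled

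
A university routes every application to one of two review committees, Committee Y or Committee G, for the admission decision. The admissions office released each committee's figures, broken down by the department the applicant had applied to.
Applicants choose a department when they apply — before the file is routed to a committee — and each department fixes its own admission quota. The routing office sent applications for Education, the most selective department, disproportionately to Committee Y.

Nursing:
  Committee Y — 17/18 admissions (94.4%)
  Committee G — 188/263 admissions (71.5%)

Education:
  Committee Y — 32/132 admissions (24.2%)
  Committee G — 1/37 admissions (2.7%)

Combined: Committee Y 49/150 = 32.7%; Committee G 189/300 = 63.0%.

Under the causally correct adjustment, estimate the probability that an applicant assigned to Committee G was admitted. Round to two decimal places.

Within every department level Committee Y has the higher rate, yet pooled Committee G does — Simpson's reversal.
Here department is a common cause — it drives both which review committee a case falls under and the outcome. The crude comparison mixes populations; the stratum-specific rates are the causally relevant ones.
Standardising Committee G to the population department mix: 0.624·188/263 + 0.376·1/37 = 0.457.

0.46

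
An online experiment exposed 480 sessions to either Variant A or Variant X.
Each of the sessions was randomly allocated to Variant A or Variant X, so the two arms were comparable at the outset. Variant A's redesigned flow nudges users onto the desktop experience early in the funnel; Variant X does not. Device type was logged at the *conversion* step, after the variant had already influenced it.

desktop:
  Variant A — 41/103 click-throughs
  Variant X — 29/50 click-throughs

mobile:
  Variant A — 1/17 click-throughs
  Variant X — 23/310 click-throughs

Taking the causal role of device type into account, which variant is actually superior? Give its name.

Device type is recorded after the variant and is itself shifted by it — it sits on the causal path from variant to outcome. Conditioning on a mediator would strip out part of the effect we want; the pooled comparison gives the total causal effect.
Pooled: Variant A 35.0% vs Variant X 14.4%; Variant A is higher overall.

Variant A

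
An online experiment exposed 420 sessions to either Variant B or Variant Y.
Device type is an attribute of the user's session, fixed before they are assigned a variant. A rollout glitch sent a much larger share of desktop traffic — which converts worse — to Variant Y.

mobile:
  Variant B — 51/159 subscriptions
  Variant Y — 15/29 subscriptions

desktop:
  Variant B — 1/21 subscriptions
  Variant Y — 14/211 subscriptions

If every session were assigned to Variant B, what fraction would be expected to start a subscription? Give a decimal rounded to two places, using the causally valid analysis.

The device type-specific comparison favours Variant Y throughout, but the pooled figures favour Variant B. The question is whether to condition on device type.
Device type differs across variants for reasons unrelated to any effect of the variant itself, and it separately predicts the outcome — a classic confounder. We must compare within device type levels.
Standardising Variant B to the population device type mix: 0.448·51/159 + 0.552·1/21 = 0.170.

0.17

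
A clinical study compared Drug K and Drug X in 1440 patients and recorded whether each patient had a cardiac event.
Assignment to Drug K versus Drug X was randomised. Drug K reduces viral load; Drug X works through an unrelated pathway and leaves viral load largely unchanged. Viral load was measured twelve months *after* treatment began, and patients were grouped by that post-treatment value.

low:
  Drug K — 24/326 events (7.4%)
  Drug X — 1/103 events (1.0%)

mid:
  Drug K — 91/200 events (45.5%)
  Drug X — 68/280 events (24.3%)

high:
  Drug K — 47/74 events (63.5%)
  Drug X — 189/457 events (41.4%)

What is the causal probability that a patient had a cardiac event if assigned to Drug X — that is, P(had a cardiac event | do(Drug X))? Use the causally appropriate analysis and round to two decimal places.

0.31

The distribution of viral load is itself part of what the drug does — it is an intermediate outcome. Holding it fixed would remove that part of the effect; the total effect is the pooled difference.
So P(outcome | do(Drug X)) is just the pooled rate for Drug X: 258/840 = 0.307.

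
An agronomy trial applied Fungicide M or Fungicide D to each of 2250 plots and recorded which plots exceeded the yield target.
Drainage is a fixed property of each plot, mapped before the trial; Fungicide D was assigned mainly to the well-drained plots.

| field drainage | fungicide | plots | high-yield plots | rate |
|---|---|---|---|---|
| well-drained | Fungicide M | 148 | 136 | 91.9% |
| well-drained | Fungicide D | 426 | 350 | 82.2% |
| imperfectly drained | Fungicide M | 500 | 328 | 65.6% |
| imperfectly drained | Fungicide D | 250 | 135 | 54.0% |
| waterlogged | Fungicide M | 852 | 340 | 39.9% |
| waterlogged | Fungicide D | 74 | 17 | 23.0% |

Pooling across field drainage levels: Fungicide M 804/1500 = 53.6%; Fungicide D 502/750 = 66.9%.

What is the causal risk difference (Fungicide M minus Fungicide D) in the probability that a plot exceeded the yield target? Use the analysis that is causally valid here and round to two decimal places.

+0.13

Here field drainage is a common cause — it drives both which fungicide a case falls under and the outcome. The crude comparison mixes populations; the stratum-specific rates are the causally relevant ones.
Adjusting over the population distribution of field drainage: 0.255·(0.919−0.822) + 0.333·(0.656−0.540) + 0.412·(0.399−0.230) = +0.133.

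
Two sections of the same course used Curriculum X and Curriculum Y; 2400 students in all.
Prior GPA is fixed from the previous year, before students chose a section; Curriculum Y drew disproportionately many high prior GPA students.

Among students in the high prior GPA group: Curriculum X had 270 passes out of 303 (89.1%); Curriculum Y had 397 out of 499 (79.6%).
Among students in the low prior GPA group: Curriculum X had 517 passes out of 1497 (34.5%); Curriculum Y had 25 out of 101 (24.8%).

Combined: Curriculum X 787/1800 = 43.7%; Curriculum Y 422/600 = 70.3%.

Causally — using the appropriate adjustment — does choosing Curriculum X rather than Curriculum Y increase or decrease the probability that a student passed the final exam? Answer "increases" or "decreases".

The prior GPA band-specific comparison favours Curriculum X throughout, but the pooled figures favour Curriculum Y. The question is whether to condition on prior GPA band.
Prior GPA band satisfies the back-door criterion: it is not a descendant of the teaching method, and it blocks the spurious path from teaching method to outcome. Adjusting for it (i.e., using the within-prior GPA band rates) gives the causal effect.
Within each level — high prior GPA: 89.1% vs 79.6%; low prior GPA: 34.5% vs 24.8% — Curriculum X is higher every time.

increases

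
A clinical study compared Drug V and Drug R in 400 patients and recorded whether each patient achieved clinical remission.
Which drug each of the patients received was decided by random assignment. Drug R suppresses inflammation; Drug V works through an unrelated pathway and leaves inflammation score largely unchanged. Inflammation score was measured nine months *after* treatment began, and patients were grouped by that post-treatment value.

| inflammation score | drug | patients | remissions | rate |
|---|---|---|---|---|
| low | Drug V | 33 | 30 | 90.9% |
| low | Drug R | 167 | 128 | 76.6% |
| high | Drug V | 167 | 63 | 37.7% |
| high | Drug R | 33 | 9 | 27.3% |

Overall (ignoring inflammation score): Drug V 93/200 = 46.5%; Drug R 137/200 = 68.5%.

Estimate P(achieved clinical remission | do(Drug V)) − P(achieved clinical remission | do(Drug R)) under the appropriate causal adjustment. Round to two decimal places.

-0.22

The distribution of inflammation score is itself part of what the drug does — it is an intermediate outcome. Holding it fixed would remove that part of the effect; the total effect is the pooled difference.
The causal difference is the pooled difference: 0.465 − 0.685 = -0.220.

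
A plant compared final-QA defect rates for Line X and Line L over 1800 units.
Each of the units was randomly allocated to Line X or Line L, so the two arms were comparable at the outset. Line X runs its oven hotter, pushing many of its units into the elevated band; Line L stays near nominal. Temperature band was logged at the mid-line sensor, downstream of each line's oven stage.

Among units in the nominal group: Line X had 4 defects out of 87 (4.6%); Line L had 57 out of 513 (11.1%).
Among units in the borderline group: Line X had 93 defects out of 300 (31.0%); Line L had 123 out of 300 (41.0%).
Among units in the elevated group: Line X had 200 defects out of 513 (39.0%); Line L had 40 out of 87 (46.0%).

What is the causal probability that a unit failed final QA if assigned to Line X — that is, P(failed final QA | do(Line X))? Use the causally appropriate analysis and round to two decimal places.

0.33

The in-process temperature band-specific comparison favours Line X throughout, but the pooled figures favour Line L. The question is whether to condition on in-process temperature band.
In-process temperature band is downstream of the line. One should not condition on a consequence of treatment, so the overall rates are the right comparison.
So P(outcome | do(Line X)) is just the pooled rate for Line X: 297/900 = 0.330.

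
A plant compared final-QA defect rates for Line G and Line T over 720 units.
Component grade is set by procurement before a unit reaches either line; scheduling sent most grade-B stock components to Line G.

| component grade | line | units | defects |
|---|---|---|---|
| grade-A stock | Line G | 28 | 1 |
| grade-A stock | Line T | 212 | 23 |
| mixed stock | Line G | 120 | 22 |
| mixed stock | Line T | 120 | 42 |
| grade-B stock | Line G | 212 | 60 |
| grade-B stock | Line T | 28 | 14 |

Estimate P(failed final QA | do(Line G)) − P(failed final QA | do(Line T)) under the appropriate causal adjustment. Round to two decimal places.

The stratified and pooled comparisons disagree (Line G wins within each component grade; Line T wins overall), so the answer turns on the causal role of component grade.
Nothing the line does changes component grade; the imbalance is an allocation artefact. With component grade also predicting the outcome, the pooled figure is confounded, and the within-stratum comparison is the causal one.
Adjusting over the population distribution of component grade: 0.333·(0.036−0.108) + 0.333·(0.183−0.350) + 0.333·(0.283−0.500) = -0.152.

-0.15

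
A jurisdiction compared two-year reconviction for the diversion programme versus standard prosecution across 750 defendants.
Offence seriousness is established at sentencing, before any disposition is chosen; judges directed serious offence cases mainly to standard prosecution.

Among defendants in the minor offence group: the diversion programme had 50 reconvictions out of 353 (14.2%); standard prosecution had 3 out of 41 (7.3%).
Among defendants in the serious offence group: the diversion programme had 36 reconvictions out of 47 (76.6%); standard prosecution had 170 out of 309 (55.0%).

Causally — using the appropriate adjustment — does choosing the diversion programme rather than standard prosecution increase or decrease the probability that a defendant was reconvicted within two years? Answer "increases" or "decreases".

increases

Here offence seriousness is a common cause — it drives both which disposition a case falls under and the outcome. The crude comparison mixes populations; the stratum-specific rates are the causally relevant ones.
Within each level — minor offence: 14.2% vs 7.3%; serious offence: 76.6% vs 55.0% — standard prosecution is lower every time.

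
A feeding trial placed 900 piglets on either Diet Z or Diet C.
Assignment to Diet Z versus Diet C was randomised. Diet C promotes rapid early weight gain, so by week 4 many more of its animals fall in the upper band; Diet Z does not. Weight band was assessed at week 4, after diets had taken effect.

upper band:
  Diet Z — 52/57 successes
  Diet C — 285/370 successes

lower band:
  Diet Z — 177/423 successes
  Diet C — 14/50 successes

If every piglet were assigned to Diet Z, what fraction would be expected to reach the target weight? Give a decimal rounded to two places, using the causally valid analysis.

Stratifying would compare diets among piglets the diets themselves sorted into week-4 weight band groups — a form of selection on an intermediate. The unconditioned pooled rates give the total causal effect.
So P(outcome | do(Diet Z)) is just the pooled rate for Diet Z: 229/480 = 0.477.

0.48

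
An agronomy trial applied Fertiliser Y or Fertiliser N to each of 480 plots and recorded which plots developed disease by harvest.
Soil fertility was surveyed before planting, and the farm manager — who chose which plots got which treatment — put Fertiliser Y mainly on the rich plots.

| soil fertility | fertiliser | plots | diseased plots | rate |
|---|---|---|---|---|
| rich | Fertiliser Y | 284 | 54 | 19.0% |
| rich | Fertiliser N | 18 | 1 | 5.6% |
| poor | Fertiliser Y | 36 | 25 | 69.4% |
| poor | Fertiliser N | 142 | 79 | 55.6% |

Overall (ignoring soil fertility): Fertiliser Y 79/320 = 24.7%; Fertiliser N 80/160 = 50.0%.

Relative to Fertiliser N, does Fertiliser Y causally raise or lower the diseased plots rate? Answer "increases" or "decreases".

Fertiliser N is lower inside every soil fertility stratum but Fertiliser Y is lower in aggregate. Whether to stratify depends on how soil fertility relates to the fertiliser.
The imbalance in soil fertility arose from how plots were allocated, not from anything the fertiliser did; and soil fertility independently affects the outcome. The pooled gap is confounded — condition on soil fertility.
Within each level — rich: 19.0% vs 5.6%; poor: 69.4% vs 55.6% — Fertiliser N is lower every time.

increases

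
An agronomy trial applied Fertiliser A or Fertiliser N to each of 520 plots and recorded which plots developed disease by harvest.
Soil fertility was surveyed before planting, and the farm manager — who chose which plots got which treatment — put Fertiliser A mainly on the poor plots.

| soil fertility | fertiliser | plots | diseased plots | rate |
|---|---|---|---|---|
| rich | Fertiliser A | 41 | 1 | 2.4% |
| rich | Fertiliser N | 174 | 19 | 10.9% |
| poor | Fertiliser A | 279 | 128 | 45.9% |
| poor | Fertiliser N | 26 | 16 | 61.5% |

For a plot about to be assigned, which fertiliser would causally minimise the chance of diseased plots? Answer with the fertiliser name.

The stratified and pooled comparisons disagree (Fertiliser A wins within each soil fertility; Fertiliser N wins overall), so the answer turns on the causal role of soil fertility.
Soil fertility differs across fertilisers for reasons unrelated to any effect of the fertiliser itself, and it separately predicts the outcome — a classic confounder. We must compare within soil fertility levels.
Within each level — rich: 2.4% vs 10.9%; poor: 45.9% vs 61.5% — Fertiliser A is lower every time.

Fertiliser A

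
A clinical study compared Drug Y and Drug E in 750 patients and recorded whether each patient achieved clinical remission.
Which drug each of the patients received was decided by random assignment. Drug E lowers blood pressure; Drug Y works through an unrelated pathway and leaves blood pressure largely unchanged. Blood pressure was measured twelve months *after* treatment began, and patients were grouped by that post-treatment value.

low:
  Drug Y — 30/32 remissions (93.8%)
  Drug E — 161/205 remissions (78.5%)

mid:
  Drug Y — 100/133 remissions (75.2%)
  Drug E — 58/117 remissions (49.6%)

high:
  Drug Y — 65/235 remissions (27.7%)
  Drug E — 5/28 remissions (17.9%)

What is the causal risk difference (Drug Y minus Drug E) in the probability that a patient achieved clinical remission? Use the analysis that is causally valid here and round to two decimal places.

-0.15

The blood pressure-specific comparison favours Drug Y throughout, but the pooled figures favour Drug E. The question is whether to condition on blood pressure.
Blood pressure here is a post-treatment variable shaped by the drug; conditioning on it would introduce bias rather than remove it. The overall comparison is the causal one.
The causal difference is the pooled difference: 0.487 − 0.640 = -0.152.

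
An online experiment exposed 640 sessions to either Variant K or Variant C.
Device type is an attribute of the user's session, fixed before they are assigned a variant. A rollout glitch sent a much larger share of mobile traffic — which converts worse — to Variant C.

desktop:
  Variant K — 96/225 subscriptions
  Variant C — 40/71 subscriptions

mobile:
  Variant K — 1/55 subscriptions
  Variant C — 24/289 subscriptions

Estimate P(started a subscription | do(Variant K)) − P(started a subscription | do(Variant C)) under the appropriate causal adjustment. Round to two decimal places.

-0.10

Device type differs across variants for reasons unrelated to any effect of the variant itself, and it separately predicts the outcome — a classic confounder. We must compare within device type levels.
Adjusting over the population distribution of device type: 0.463·(0.427−0.563) + 0.537·(0.018−0.083) = -0.098.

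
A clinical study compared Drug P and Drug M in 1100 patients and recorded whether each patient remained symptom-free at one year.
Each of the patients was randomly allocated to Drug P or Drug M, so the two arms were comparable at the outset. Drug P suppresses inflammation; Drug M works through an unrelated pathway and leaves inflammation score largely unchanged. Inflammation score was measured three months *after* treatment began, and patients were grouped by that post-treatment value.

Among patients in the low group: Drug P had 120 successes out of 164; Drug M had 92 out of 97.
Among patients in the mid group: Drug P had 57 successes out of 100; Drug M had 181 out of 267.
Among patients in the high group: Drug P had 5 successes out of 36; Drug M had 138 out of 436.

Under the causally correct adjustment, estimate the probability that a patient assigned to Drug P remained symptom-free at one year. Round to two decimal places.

0.61

The inflammation score-specific comparison favours Drug M throughout, but the pooled figures favour Drug P. The question is whether to condition on inflammation score.
Because the drug influences inflammation score, inflammation score is a post-treatment mediator, not a confounder. Stratifying on it would bias the estimate; the causal effect is the crude pooled difference.
So P(outcome | do(Drug P)) is just the pooled rate for Drug P: 182/300 = 0.607.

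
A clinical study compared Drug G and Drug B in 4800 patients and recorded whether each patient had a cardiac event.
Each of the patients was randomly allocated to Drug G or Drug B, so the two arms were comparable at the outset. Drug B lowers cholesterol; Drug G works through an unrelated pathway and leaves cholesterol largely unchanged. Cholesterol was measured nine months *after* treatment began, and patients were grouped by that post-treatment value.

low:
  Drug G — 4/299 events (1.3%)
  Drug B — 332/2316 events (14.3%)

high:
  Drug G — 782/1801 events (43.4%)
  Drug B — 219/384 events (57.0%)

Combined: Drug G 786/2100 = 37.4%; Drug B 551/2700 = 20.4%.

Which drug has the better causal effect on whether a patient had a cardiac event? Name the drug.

Drug B

The cholesterol-specific comparison favours Drug G throughout, but the pooled figures favour Drug B. The question is whether to condition on cholesterol.
Cholesterol is downstream of the drug. One should not condition on a consequence of treatment, so the overall rates are the right comparison.
Pooled: Drug G 37.4% vs Drug B 20.4%; Drug B is lower overall.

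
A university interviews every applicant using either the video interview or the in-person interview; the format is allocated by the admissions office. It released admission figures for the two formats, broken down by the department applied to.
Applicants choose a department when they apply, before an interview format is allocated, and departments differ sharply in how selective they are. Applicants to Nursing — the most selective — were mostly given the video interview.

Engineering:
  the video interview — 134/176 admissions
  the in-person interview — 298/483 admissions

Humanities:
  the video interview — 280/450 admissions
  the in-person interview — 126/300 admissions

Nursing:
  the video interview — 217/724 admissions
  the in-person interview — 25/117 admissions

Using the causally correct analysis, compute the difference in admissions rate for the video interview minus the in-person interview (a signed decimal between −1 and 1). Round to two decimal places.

the video interview is higher inside every department stratum but the in-person interview is higher in aggregate. Whether to stratify depends on how department relates to the interview format.
Nothing the interview format does changes department; the imbalance is an allocation artefact. With department also predicting the outcome, the pooled figure is confounded, and the within-stratum comparison is the causal one.
Adjusting over the population distribution of department: 0.293·(0.761−0.617) + 0.333·(0.622−0.420) + 0.374·(0.300−0.214) = +0.142.

+0.14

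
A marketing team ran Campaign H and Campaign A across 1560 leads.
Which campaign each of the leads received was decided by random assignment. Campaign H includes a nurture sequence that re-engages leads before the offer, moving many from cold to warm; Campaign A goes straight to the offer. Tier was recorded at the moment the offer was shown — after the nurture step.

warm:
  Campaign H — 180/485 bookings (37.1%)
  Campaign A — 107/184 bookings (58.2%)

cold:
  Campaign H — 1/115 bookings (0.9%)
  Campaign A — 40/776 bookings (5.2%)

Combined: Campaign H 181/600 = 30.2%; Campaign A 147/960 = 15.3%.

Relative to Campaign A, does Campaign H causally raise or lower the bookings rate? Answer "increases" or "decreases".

increases

Campaign A is higher inside every engagement tier stratum but Campaign H is higher in aggregate. Whether to stratify depends on how engagement tier relates to the campaign.
Engagement tier here is a post-treatment variable shaped by the campaign; conditioning on it would introduce bias rather than remove it. The overall comparison is the causal one.
Pooled: Campaign H 30.2% vs Campaign A 15.3%; Campaign H is higher overall.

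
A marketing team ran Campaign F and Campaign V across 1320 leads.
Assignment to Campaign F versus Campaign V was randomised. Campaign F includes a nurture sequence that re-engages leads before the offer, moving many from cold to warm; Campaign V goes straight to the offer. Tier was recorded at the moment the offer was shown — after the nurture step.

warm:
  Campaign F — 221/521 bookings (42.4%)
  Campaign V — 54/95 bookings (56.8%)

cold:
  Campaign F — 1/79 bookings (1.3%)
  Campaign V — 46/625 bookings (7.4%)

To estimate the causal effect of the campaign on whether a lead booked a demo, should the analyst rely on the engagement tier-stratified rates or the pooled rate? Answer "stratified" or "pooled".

pooled

Engagement tier is downstream of the campaign. One should not condition on a consequence of treatment, so the overall rates are the right comparison.
Pooled: Campaign F 37.0% vs Campaign V 13.9%; Campaign F is higher overall.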